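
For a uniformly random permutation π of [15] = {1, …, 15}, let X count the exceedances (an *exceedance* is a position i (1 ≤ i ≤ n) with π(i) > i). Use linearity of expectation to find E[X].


Write X = Σ_{i=1}^{15} X_i, where X_i = 1_{π(i) > i}.
For each fixed i, π(i) is uniform over {1, …, 15} (marginal of a uniform permutation), so P[π(i) > i] = (n − i)/n. Summing: Σ_{i=1}^{15} (n − i)/n = (0 + 1 + … + 14)/15 = 15(15 − 1)/(2·15) = (15 − 1)/2.
Hence E[X] = Σ_{i=1}^{15} (15 − i)/15 = 7 ≈ 7.00000.

E[X] = 7 = 7.00000.


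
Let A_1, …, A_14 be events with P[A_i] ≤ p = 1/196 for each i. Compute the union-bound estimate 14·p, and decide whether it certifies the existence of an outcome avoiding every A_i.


Union bound: P[∪_{i=1}^{14} A_i] ≤ Σ_i P[A_i] ≤ 14·p = 14·(1/196) = 1/14.
Numerically: 1/14 ≈ 0.0714286.
Is 1/14 < 1? YES.
Since P[∪ A_i] ≤ 1/14 < 1, the complement has P[∩ A_i^c] ≥ 1 − 1/14 = 13/14 > 0, so some outcome avoids every A_i.

14·p = 1/14 ≈ 0.0714286; existence CERTIFIED by the union bound.


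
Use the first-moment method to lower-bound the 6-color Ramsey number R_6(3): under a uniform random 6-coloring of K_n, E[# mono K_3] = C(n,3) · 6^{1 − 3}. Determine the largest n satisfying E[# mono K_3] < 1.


We need C(n, 3) · 6^{1 − 3} < 1, i.e. C(n, 3) < 6^{3 − 1} = 36.
Check values of n near the boundary:
  n = 3: C(3, 3) = 1; 1 < 36? YES
  n = 4: C(4, 3) = 4; 4 < 36? YES
  n = 5: C(5, 3) = 10; 10 < 36? YES
  n = 6: C(6, 3) = 20; 20 < 36? YES
  n = 7: C(7, 3) = 35; 35 < 36? YES
  n = 8: C(8, 3) = 56; 56 < 36? NO
  n = 9: C(9, 3) = 84; 84 < 36? NO
  n = 10: C(10, 3) = 120; 120 < 36? NO
The largest n with C(n, 3) < 36 is n = 7 (where E[X] = 35/36 ≈ 0.972222). Hence R_6(3) > 7, i.e. R_6(3) ≥ 8.

Largest n = 7; hence R_6(3) > 7.


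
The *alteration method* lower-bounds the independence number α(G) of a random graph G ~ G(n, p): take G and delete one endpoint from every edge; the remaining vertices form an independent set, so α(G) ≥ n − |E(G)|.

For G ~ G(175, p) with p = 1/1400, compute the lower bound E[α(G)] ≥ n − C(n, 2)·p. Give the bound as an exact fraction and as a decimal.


E[|E(G)|] = C(175, 2)·p = 15225 · (1/1400) = 87/8.
E[α(G)] ≥ n − E[|E(G)|] = 175 − 87/8 = 1313/8.
Numerically: ≈ 164.1250.
(This is only a lower bound; the true E[α(G)] may be larger.)

E[α(G)] ≥ 1313/8 ≈ 164.1250.


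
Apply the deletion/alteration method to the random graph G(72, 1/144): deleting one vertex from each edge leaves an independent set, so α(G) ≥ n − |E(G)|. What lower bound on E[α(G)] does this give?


E[|E(G)|] = C(72, 2)·p = 2556 · (1/144) = 71/4.
E[α(G)] ≥ n − E[|E(G)|] = 72 − 71/4 = 217/4.
Numerically: ≈ 54.250000.
(This is only a lower bound; the true E[α(G)] may be larger.)

E[α(G)] ≥ 217/4 ≈ 54.250000.


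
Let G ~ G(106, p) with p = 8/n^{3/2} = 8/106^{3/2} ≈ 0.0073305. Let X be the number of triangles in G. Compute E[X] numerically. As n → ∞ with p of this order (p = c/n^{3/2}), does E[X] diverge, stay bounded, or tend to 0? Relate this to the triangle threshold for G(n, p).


Number of potential triangles: C(106, 3) = 192920.
Each occurs with probability p³ ≈ (0.0073305)³ ≈ 3.9390688e-07.
By linearity: E[X] = C(106, 3)·p³ ≈ 192920 · 3.9390688e-07 ≈ 0.07599.
Since α = 3/2 > 1, p = c/n^{3/2} = o(1/n) is below the triangle threshold p ~ 1/n. Asymptotically E[X] ~ (c³/6)·n^{3(1−α)} = (8³/6)·n^{-1.5} → 0, so by Markov's inequality G has no triangles w.h.p.

E[X] ≈ 0.07599; in regime p = Θ(1/n^{3/2}) E[X] tends to 0 (below the triangle threshold p ~ 1/n).


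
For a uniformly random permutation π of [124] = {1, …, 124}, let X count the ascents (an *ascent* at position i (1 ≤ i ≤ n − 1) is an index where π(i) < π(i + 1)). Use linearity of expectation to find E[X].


Write X = Σ X_I over i = 1, …, 123, with X_I the indicator of one ascent.
There are 123 indicators.
For each fixed i, the pair (π(i), π(i+1)) is a uniformly random ordered pair of distinct values from {1, …, 124}; by symmetry P[π(i) < π(i+1)] = 1/2.
By linearity: E[X] = 123 · (1/2) = (124 − 1) · (1/2) = 123/2 ≈ 61.5000.

E[X] = 123/2 = 61.5000.


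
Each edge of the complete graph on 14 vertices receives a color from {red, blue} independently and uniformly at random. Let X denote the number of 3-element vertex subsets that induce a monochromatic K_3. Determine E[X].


Let X = Σ_S X_S over the C(14, 3) = 364 subsets S of size 3, where X_S = 1 if the K_3 on S is monochromatic.
For a fixed S, the K_3 on S has C(3, 2) = 3 edges. P[all 3 edges red] = (1/2)^3, and likewise for blue, so P[monochromatic] = 2·(1/2)^3 = 2^{1 − 3} = 1/4.
Summing: E[X] = C(14, 3) · 2^{1 − 3} = 364 · 1/4 = 91.
Numerically: E[X] ≈ 91.000000.

E[X] = C(14,3)·2^(1−C(3,2)) = 91 ≈ 91.000000.


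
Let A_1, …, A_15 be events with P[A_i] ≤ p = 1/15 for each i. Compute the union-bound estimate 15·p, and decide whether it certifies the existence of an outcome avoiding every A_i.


Union bound: P[∪_{i=1}^{15} A_i] ≤ Σ_i P[A_i] ≤ 15·p = 15·(1/15) = 1.
Numerically: 1 ≈ 1.0000000.
Is 1 < 1? NO.
Since the bound 1 is ≥ 1, the union bound is uninformative here; it does NOT by itself certify existence.

15·p = 1 ≈ 1.0000000; existence NOT certified by the union bound.


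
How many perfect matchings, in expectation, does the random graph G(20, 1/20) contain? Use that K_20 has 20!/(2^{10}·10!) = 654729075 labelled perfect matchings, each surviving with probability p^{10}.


K_20 has 20!/(2^{10}·10!) = 654729075 labelled perfect matchings.
For each such perfect matching H, let X_H = 1 if all 10 edges of H are present in G. Then P[X_H = 1] = p^{10} = (1/20)^{10} = 1/10240000000000.
Summing the indicators: E[X] = Σ_H E[X_H] = 654729075 · p^{10} = 654729075 · 1/10240000000000 = 26189163/409600000000.
Numerically: E[X] ≈ 6.3938e-05.

E[X] = 654729075 · (1/20)^{10} = 26189163/409600000000 ≈ 6.3938e-05.


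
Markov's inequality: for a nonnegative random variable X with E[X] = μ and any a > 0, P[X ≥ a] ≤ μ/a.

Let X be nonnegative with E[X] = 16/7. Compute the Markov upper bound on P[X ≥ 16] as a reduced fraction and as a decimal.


μ = E[X] = 16/7, a = 16.
Markov: P[X ≥ 16] ≤ μ/a = (16/7)/16 = 1/7.
Numerically: ≈ 0.143.
(Since a = 16 > μ = 2.286, the bound 1/7 is < 1 and informative.)

P[X ≥ 16] ≤ 1/7 ≈ 0.143.


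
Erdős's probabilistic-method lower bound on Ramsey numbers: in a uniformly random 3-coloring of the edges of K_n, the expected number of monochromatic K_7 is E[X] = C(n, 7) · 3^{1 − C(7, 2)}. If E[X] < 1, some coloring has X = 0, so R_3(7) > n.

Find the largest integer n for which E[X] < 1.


We need C(n, 7) · 3^{1 − 21} < 1, i.e. C(n, 7) < 3^{21 − 1} = 3486784401.
Check values of n near the boundary:
  n = 76: C(76, 7) = 2186189400; 2186189400 < 3486784401? YES
  n = 77: C(77, 7) = 2404808340; 2404808340 < 3486784401? YES
  n = 78: C(78, 7) = 2641902120; 2641902120 < 3486784401? YES
  n = 79: C(79, 7) = 2898753715; 2898753715 < 3486784401? YES
  n = 80: C(80, 7) = 3176716400; 3176716400 < 3486784401? YES
  n = 81: C(81, 7) = 3477216600; 3477216600 < 3486784401? YES
  n = 82: C(82, 7) = 3801756816; 3801756816 < 3486784401? NO
The largest n with C(n, 7) < 3486784401 is n = 81 (where E[X] = 42928600/43046721 ≈ 0.997256). Hence R_3(7) > 81, i.e. R_3(7) ≥ 82.

Largest n = 81; hence R_3(7) > 81.


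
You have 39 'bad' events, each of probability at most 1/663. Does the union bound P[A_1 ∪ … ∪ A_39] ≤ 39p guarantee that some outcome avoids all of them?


Union bound: P[∪_{i=1}^{39} A_i] ≤ Σ_i P[A_i] ≤ 39·p = 39·(1/663) = 1/17.
Numerically: 1/17 ≈ 0.059.
Is 1/17 < 1? YES.
Since P[∪ A_i] ≤ 1/17 < 1, the complement has P[∩ A_i^c] ≥ 1 − 1/17 = 16/17 > 0, so some outcome avoids every A_i.

39·p = 1/17 ≈ 0.059; existence CERTIFIED by the union bound.


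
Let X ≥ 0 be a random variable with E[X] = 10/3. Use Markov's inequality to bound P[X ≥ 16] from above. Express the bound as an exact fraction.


μ = E[X] = 10/3, a = 16.
Markov: P[X ≥ 16] ≤ μ/a = (10/3)/16 = 5/24.
Numerically: ≈ 0.20833.
(Since a = 16 > μ = 3.33333, the bound 5/24 is < 1 and informative.)

P[X ≥ 16] ≤ 5/24 ≈ 0.20833.


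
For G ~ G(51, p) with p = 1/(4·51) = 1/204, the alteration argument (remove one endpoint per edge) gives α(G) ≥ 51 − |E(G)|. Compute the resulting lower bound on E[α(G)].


E[|E(G)|] = C(51, 2)·p = 1275 · (1/204) = 25/4.
E[α(G)] ≥ n − E[|E(G)|] = 51 − 25/4 = 179/4.
Numerically: ≈ 44.750000.
(This is only a lower bound; the true E[α(G)] may be larger.)

E[α(G)] ≥ 179/4 ≈ 44.750000.


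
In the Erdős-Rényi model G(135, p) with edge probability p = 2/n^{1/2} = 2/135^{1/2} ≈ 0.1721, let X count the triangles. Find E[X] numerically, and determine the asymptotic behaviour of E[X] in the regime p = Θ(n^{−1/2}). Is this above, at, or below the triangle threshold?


Number of potential triangles: C(135, 3) = 400995.
Each occurs with probability p³ ≈ (0.1721)³ ≈ 5.100225e-03.
By linearity: E[X] = C(135, 3)·p³ ≈ 400995 · 5.100225e-03 ≈ 2045.1647.
Since α = 1/2 < 1, p = c/n^{1/2} ≫ 1/n is above the triangle threshold p ~ 1/n. Asymptotically E[X] ~ (c³/6)·n^{3(1−α)} = (2³/6)·n^{1.5} → ∞; triangles are abundant w.h.p.

E[X] ≈ 2045.1647; in regime p = Θ(1/n^{1/2}) E[X] diverges (above the triangle threshold p ~ 1/n).


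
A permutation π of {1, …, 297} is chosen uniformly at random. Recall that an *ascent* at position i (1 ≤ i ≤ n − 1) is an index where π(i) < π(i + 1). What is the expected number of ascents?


Write X = Σ X_I over i = 1, …, 296, with X_I the indicator of one ascent.
There are 296 indicators.
For each fixed i, the pair (π(i), π(i+1)) is a uniformly random ordered pair of distinct values from {1, …, 297}; by symmetry P[π(i) < π(i+1)] = 1/2.
By linearity: E[X] = 296 · (1/2) = (297 − 1) · (1/2) = 148 ≈ 148.00000.

E[X] = 148 = 148.00000.


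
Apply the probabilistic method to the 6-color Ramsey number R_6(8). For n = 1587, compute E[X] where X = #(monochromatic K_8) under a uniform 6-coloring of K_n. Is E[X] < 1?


E[X] = C(1587, 8) · 6^{1 − 28} = 980438554550826798570 · 6^{−27} = 980438554550826798570/1023490369077469249536.
As a reduced fraction: E[X] = 54468808586157044365/56860576059859402752 ≈ 0.9579363.
Is E[X] < 1? YES.
Since E[X] < 1, there exists a 6-coloring of K_{1587} with no monochromatic K_8; hence R_6(8) > 1587.

E[X] = 54468808586157044365/56860576059859402752 ≈ 0.9579363; E[X] < 1, so R_6(8) > 1587.


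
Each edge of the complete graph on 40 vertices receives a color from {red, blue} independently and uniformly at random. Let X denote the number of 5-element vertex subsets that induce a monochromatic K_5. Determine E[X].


Let X = Σ_S X_S over the C(40, 5) = 658008 subsets S of size 5, where X_S = 1 if the K_5 on S is monochromatic.
For a fixed S, the K_5 on S has C(5, 2) = 10 edges. P[all 10 edges red] = (1/2)^10, and likewise for blue, so P[monochromatic] = 2·(1/2)^10 = 2^{1 − 10} = 1/512.
Summing: E[X] = C(40, 5) · 2^{1 − 10} = 658008 · 1/512 = 82251/64.
Numerically: E[X] ≈ 1285.17188.

E[X] = C(40,5)·2^(1−C(5,2)) = 82251/64 ≈ 1285.17188.


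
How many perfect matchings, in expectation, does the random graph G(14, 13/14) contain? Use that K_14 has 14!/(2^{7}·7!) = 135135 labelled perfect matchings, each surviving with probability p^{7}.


K_14 has 14!/(2^{7}·7!) = 135135 labelled perfect matchings.
For each such perfect matching H, let X_H = 1 if all 7 edges of H are present in G. Then P[X_H = 1] = p^{7} = (13/14)^{7} = 62748517/105413504.
By linearity: E[X] = Σ_H E[X_H] = 135135 · p^{7} = 135135 · 62748517/105413504 = 1211360120685/15059072.
Numerically: E[X] ≈ 8.04e+04.

E[X] = 135135 · (13/14)^{7} = 1211360120685/15059072 ≈ 8.04e+04.


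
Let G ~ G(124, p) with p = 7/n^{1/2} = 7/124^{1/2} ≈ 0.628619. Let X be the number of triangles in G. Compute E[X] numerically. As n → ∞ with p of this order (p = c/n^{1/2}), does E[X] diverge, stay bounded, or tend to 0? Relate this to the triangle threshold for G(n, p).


Number of potential triangles: C(124, 3) = 310124.
Each occurs with probability p³ ≈ (0.628619)³ ≈ 2.48405720e-01.
By linearity: E[X] = C(124, 3)·p³ ≈ 310124 · 2.48405720e-01 ≈ 77036.575553.
Since α = 1/2 < 1, p = c/n^{1/2} ≫ 1/n is above the triangle threshold p ~ 1/n. Asymptotically E[X] ~ (c³/6)·n^{3(1−α)} = (7³/6)·n^{1.5} → ∞; triangles are abundant w.h.p.

E[X] ≈ 77036.575553; in regime p = Θ(1/n^{1/2}) E[X] diverges (above the triangle threshold p ~ 1/n).


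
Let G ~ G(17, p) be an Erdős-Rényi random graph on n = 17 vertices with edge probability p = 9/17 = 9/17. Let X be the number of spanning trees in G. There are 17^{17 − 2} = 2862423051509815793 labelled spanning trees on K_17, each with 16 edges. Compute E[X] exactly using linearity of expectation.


K_17 has 17^{17 − 2} = 2862423051509815793 labelled spanning trees.
For each such spanning tree H, let X_H = 1 if all 16 edges of H are present in G. Then P[X_H = 1] = p^{16} = (9/17)^{16} = 1853020188851841/48661191875666868481.
Summing the indicators: E[X] = Σ_H E[X_H] = 2862423051509815793 · p^{16} = 2862423051509815793 · 1853020188851841/48661191875666868481 = 1853020188851841/17.
Numerically: E[X] ≈ 1.09e+14.

E[X] = 2862423051509815793 · (9/17)^{16} = 1853020188851841/17 ≈ 1.09e+14.


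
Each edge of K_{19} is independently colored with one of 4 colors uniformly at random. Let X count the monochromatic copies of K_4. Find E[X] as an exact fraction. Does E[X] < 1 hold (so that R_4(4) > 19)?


E[X] = C(19, 4) · 4^{1 − 6} = 3876 · 4^{−5} = 3876/1024.
As a reduced fraction: E[X] = 969/256 ≈ 3.785.
Is E[X] < 1? NO.
Since E[X] ≥ 1, the first-moment bound is inconclusive at n = 19; it does NOT by itself certify R_4(4) > 19.

E[X] = 969/256 ≈ 3.785; E[X] ≥ 1; first-moment method inconclusive here.


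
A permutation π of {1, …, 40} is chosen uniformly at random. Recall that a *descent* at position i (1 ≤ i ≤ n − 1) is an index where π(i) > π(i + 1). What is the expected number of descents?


Write X = Σ X_I over i = 1, …, 39, with X_I the indicator of one descent.
There are 39 indicators.
For each fixed i, the pair (π(i), π(i+1)) is a uniformly random ordered pair of distinct values from {1, …, 40}; by symmetry P[π(i) > π(i+1)] = 1/2.
By linearity: E[X] = 39 · (1/2) = (40 − 1) · (1/2) = 39/2 ≈ 19.50000.

E[X] = 39/2 = 19.50000.


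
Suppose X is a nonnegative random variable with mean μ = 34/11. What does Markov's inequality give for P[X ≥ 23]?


μ = E[X] = 34/11, a = 23.
Markov: P[X ≥ 23] ≤ μ/a = (34/11)/23 = 34/253.
Numerically: ≈ 0.134.
(Since a = 23 > μ = 3.091, the bound 34/253 is < 1 and informative.)

P[X ≥ 23] ≤ 34/253 ≈ 0.134.


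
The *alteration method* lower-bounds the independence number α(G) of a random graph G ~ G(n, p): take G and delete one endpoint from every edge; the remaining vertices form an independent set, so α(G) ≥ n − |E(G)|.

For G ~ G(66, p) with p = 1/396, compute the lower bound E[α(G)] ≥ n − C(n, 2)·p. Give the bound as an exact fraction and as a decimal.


E[|E(G)|] = C(66, 2)·p = 2145 · (1/396) = 65/12.
E[α(G)] ≥ n − E[|E(G)|] = 66 − 65/12 = 727/12.
Numerically: ≈ 60.5833.
(This is only a lower bound; the true E[α(G)] may be larger.)

E[α(G)] ≥ 727/12 ≈ 60.5833.


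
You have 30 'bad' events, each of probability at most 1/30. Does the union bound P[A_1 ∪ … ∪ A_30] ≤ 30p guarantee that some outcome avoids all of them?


Union bound: P[∪_{i=1}^{30} A_i] ≤ Σ_i P[A_i] ≤ 30·p = 30·(1/30) = 1.
Numerically: 1 ≈ 1.000000.
Is 1 < 1? NO.
Since the bound 1 is ≥ 1, the union bound is uninformative here; it does NOT by itself certify existence.

30·p = 1 ≈ 1.000000; existence NOT certified by the union bound.


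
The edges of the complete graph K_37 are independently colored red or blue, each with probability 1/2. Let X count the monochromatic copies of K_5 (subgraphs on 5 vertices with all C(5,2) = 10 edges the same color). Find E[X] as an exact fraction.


Let X = Σ_S X_S over the C(37, 5) = 435897 subsets S of size 5, where X_S = 1 if the K_5 on S is monochromatic.
For a fixed S, the K_5 on S has C(5, 2) = 10 edges. P[all 10 edges red] = (1/2)^10, and likewise for blue, so P[monochromatic] = 2·(1/2)^10 = 2^{1 − 10} = 1/512.
Summing: E[X] = C(37, 5) · 2^{1 − 10} = 435897 · 1/512 = 435897/512.
Numerically: E[X] ≈ 851.361.

E[X] = C(37,5)·2^(1−C(5,2)) = 435897/512 ≈ 851.361.


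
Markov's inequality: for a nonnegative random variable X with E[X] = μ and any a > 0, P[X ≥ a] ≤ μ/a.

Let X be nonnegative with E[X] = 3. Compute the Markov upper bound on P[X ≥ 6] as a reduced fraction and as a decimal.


μ = E[X] = 3, a = 6.
Markov: P[X ≥ 6] ≤ μ/a = (3)/6 = 1/2.
Numerically: ≈ 0.5000.
(Since a = 6 > μ = 3.0000, the bound 1/2 is < 1 and informative.)

P[X ≥ 6] ≤ 1/2 ≈ 0.5000.


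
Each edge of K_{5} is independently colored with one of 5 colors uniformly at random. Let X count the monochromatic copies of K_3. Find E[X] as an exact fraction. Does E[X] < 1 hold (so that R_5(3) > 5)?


E[X] = C(5, 3) · 5^{1 − 3} = 10 · 5^{−2} = 10/25.
As a reduced fraction: E[X] = 2/5 ≈ 0.400000.
Is E[X] < 1? YES.
Since E[X] < 1, there exists a 5-coloring of K_{5} with no monochromatic K_3; hence R_5(3) > 5.

E[X] = 2/5 ≈ 0.400000; E[X] < 1, so R_5(3) > 5.


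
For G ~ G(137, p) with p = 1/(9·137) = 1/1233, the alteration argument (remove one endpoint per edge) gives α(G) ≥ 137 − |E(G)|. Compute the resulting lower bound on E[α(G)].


E[|E(G)|] = C(137, 2)·p = 9316 · (1/1233) = 68/9.
E[α(G)] ≥ n − E[|E(G)|] = 137 − 68/9 = 1165/9.
Numerically: ≈ 129.44444.
(This is only a lower bound; the true E[α(G)] may be larger.)

E[α(G)] ≥ 1165/9 ≈ 129.44444.


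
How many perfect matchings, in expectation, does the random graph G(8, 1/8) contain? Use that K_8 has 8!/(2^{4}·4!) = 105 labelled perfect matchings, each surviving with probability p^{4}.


K_8 has 8!/(2^{4}·4!) = 105 labelled perfect matchings.
For each such perfect matching H, let X_H = 1 if all 4 edges of H are present in G. Then P[X_H = 1] = p^{4} = (1/8)^{4} = 1/4096.
By linearity of expectation: E[X] = Σ_H E[X_H] = 105 · p^{4} = 105 · 1/4096 = 105/4096.
Numerically: E[X] ≈ 0.0256348.

E[X] = 105 · (1/8)^{4} = 105/4096 ≈ 0.0256348.


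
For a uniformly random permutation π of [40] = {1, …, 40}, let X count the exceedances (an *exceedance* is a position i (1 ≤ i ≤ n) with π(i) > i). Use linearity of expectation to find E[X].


Write X = Σ_{i=1}^{40} X_i, where X_i = 1_{π(i) > i}.
For each fixed i, π(i) is uniform over {1, …, 40} (marginal of a uniform permutation), so P[π(i) > i] = (n − i)/n. Summing: Σ_{i=1}^{40} (n − i)/n = (0 + 1 + … + 39)/40 = 40(40 − 1)/(2·40) = (40 − 1)/2.
Hence E[X] = Σ_{i=1}^{40} (40 − i)/40 = 39/2 ≈ 19.500.

E[X] = 39/2 = 19.500.


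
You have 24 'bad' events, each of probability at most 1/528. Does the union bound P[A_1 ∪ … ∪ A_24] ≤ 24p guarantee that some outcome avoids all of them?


Union bound: P[∪_{i=1}^{24} A_i] ≤ Σ_i P[A_i] ≤ 24·p = 24·(1/528) = 1/22.
Numerically: 1/22 ≈ 0.04545.
Is 1/22 < 1? YES.
Since P[∪ A_i] ≤ 1/22 < 1, the complement has P[∩ A_i^c] ≥ 1 − 1/22 = 21/22 > 0, so some outcome avoids every A_i.

24·p = 1/22 ≈ 0.04545; existence CERTIFIED by the union bound.


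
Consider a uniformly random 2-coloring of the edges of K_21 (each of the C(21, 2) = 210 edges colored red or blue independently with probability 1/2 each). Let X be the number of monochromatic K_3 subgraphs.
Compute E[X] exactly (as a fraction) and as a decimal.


Let X = Σ_S X_S over the C(21, 3) = 1330 subsets S of size 3, where X_S = 1 if the K_3 on S is monochromatic.
For a fixed S, the K_3 on S has C(3, 2) = 3 edges. P[all 3 edges red] = (1/2)^3, and likewise for blue, so P[monochromatic] = 2·(1/2)^3 = 2^{1 − 3} = 1/4.
By linearity of expectation: E[X] = C(21, 3) · 2^{1 − 3} = 1330 · 1/4 = 665/2.
Numerically: E[X] ≈ 332.50000.

E[X] = C(21,3)·2^(1−C(3,2)) = 665/2 ≈ 332.50000.


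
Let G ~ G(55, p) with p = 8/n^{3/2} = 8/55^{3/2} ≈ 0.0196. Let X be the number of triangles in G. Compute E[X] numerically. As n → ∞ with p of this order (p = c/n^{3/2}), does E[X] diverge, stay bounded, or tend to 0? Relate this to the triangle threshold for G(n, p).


Number of potential triangles: C(55, 3) = 26235.
Each occurs with probability p³ ≈ (0.0196)³ ≈ 7.54463e-06.
By linearity: E[X] = C(55, 3)·p³ ≈ 26235 · 7.54463e-06 ≈ 0.198.
Since α = 3/2 > 1, p = c/n^{3/2} = o(1/n) is below the triangle threshold p ~ 1/n. Asymptotically E[X] ~ (c³/6)·n^{3(1−α)} = (8³/6)·n^{-1.5} → 0, so by Markov's inequality G has no triangles w.h.p.

E[X] ≈ 0.198; in regime p = Θ(1/n^{3/2}) E[X] tends to 0 (below the triangle threshold p ~ 1/n).


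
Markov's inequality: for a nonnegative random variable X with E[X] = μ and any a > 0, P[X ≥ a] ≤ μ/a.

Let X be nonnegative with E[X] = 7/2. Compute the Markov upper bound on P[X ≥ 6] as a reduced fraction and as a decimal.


μ = E[X] = 7/2, a = 6.
Markov: P[X ≥ 6] ≤ μ/a = (7/2)/6 = 7/12.
Numerically: ≈ 0.58333.
(Since a = 6 > μ = 3.50000, the bound 7/12 is < 1 and informative.)

P[X ≥ 6] ≤ 7/12 ≈ 0.58333.


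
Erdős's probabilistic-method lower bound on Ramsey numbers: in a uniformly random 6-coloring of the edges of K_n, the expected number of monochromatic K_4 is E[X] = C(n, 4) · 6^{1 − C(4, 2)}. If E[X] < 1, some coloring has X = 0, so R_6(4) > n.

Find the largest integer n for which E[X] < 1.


We need C(n, 4) · 6^{1 − 6} < 1, i.e. C(n, 4) < 6^{6 − 1} = 7776.
Check values of n near the boundary:
  n = 16: C(16, 4) = 1820; 1820 < 7776? YES
  n = 17: C(17, 4) = 2380; 2380 < 7776? YES
  n = 18: C(18, 4) = 3060; 3060 < 7776? YES
  n = 19: C(19, 4) = 3876; 3876 < 7776? YES
  n = 20: C(20, 4) = 4845; 4845 < 7776? YES
  n = 21: C(21, 4) = 5985; 5985 < 7776? YES
  n = 22: C(22, 4) = 7315; 7315 < 7776? YES
  n = 23: C(23, 4) = 8855; 8855 < 7776? NO
The largest n with C(n, 4) < 7776 is n = 22 (where E[X] = 7315/7776 ≈ 0.941). Hence R_6(4) > 22, i.e. R_6(4) ≥ 23.

Largest n = 22; hence R_6(4) > 22.


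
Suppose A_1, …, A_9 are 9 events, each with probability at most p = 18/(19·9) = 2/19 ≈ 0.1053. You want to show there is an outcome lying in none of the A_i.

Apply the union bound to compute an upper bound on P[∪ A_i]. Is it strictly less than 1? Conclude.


Union bound: P[∪_{i=1}^{9} A_i] ≤ Σ_i P[A_i] ≤ 9·p = 9·(2/19) = 18/19.
Numerically: 18/19 ≈ 0.9474.
Is 18/19 < 1? YES.
Since P[∪ A_i] ≤ 18/19 < 1, the complement has P[∩ A_i^c] ≥ 1 − 18/19 = 1/19 > 0, so some outcome avoids every A_i.

9·p = 18/19 ≈ 0.9474; existence CERTIFIED by the union bound.


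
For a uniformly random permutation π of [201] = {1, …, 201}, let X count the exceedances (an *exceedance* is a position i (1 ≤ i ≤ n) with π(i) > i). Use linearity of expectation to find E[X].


Write X = Σ_{i=1}^{201} X_i, where X_i = 1_{π(i) > i}.
For each fixed i, π(i) is uniform over {1, …, 201} (marginal of a uniform permutation), so P[π(i) > i] = (n − i)/n. Summing: Σ_{i=1}^{201} (n − i)/n = (0 + 1 + … + 200)/201 = 201(201 − 1)/(2·201) = (201 − 1)/2.
Hence E[X] = Σ_{i=1}^{201} (201 − i)/201 = 100 ≈ 100.000.

E[X] = 100 = 100.000.


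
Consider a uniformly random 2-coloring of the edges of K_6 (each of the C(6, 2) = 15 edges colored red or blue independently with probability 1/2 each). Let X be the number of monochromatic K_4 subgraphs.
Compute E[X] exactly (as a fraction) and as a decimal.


Let X = Σ_S X_S over the C(6, 4) = 15 subsets S of size 4, where X_S = 1 if the K_4 on S is monochromatic.
For a fixed S, the K_4 on S has C(4, 2) = 6 edges. P[all 6 edges red] = (1/2)^6, and likewise for blue, so P[monochromatic] = 2·(1/2)^6 = 2^{1 − 6} = 1/32.
By linearity of expectation: E[X] = C(6, 4) · 2^{1 − 6} = 15 · 1/32 = 15/32.
Numerically: E[X] ≈ 0.4688.

E[X] = C(6,4)·2^(1−C(4,2)) = 15/32 ≈ 0.4688.


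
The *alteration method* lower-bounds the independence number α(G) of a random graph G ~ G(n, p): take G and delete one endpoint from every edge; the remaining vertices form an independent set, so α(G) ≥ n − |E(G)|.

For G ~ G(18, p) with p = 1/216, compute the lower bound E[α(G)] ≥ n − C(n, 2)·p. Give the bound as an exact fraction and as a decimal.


E[|E(G)|] = C(18, 2)·p = 153 · (1/216) = 17/24.
E[α(G)] ≥ n − E[|E(G)|] = 18 − 17/24 = 415/24.
Numerically: ≈ 17.2917.
(This is only a lower bound; the true E[α(G)] may be larger.)

E[α(G)] ≥ 415/24 ≈ 17.2917.


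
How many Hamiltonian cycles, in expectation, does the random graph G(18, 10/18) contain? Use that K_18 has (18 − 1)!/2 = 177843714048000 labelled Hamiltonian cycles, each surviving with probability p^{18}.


K_18 has (18 − 1)!/2 = 177843714048000 labelled Hamiltonian cycles.
For each such Hamiltonian cycle H, let X_H = 1 if all 18 edges of H are present in G. Then P[X_H = 1] = p^{18} = (5/9)^{18} = 3814697265625/150094635296999121.
By linearity: E[X] = Σ_H E[X_H] = 177843714048000 · p^{18} = 177843714048000 · 3814697265625/150094635296999121 = 930617187500000000000000/205891132094649.
Numerically: E[X] ≈ 4.51995e+09.

E[X] = 177843714048000 · (5/9)^{18} = 930617187500000000000000/205891132094649 ≈ 4.51995e+09.


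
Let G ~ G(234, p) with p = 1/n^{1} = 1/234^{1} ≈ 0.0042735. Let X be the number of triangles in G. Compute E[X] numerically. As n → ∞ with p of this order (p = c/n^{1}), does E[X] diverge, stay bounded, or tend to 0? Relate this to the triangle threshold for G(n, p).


Number of potential triangles: C(234, 3) = 2108184.
Each occurs with probability p³ ≈ (0.0042735)³ ≈ 7.8046320e-08.
By linearity: E[X] = C(234, 3)·p³ ≈ 2108184 · 7.8046320e-08 ≈ 0.16454.
Here α = 1, so p = 1/n is exactly at the triangle threshold p ~ 1/n. Asymptotically E[X] → c³/6 = 1³/6 = 1/6 ≈ 0.16667, a bounded constant. In this regime the triangle count is asymptotically Poisson(c³/6).

E[X] ≈ 0.16454; in regime p = Θ(1/n^{1}) E[X] stays bounded (at the triangle threshold p ~ 1/n).


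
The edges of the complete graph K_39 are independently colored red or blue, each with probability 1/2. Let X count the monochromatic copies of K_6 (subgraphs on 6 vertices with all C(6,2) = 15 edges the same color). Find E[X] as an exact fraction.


Let X = Σ_S X_S over the C(39, 6) = 3262623 subsets S of size 6, where X_S = 1 if the K_6 on S is monochromatic.
For a fixed S, the K_6 on S has C(6, 2) = 15 edges. P[all 15 edges red] = (1/2)^15, and likewise for blue, so P[monochromatic] = 2·(1/2)^15 = 2^{1 − 15} = 1/16384.
By linearity of expectation: E[X] = C(39, 6) · 2^{1 − 15} = 3262623 · 1/16384 = 3262623/16384.
Numerically: E[X] ≈ 199.13470.

E[X] = C(39,6)·2^(1−C(6,2)) = 3262623/16384 ≈ 199.13470.


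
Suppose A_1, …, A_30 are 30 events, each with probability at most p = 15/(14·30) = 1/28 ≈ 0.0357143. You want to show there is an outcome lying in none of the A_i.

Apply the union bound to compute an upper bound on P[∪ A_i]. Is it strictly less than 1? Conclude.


Union bound: P[∪_{i=1}^{30} A_i] ≤ Σ_i P[A_i] ≤ 30·p = 30·(1/28) = 15/14.
Numerically: 15/14 ≈ 1.0714286.
Is 15/14 < 1? NO.
Since the bound 15/14 is ≥ 1, the union bound is uninformative here; it does NOT by itself certify existence.

30·p = 15/14 ≈ 1.0714286; existence NOT certified by the union bound.


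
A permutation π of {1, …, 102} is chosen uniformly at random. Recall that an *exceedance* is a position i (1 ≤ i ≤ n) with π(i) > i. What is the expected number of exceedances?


Write X = Σ_{i=1}^{102} X_i, where X_i = 1_{π(i) > i}.
For each fixed i, π(i) is uniform over {1, …, 102} (marginal of a uniform permutation), so P[π(i) > i] = (n − i)/n. Summing: Σ_{i=1}^{102} (n − i)/n = (0 + 1 + … + 101)/102 = 102(102 − 1)/(2·102) = (102 − 1)/2.
Hence E[X] = Σ_{i=1}^{102} (102 − i)/102 = 101/2 ≈ 50.500.

E[X] = 101/2 = 50.500.


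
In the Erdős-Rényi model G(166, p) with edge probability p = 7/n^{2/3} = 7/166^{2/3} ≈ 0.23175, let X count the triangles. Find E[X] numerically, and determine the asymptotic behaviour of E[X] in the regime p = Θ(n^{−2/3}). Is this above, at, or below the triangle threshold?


Number of potential triangles: C(166, 3) = 748660.
Each occurs with probability p³ ≈ (0.23175)³ ≈ 1.2447380e-02.
By linearity: E[X] = C(166, 3)·p³ ≈ 748660 · 1.2447380e-02 ≈ 9318.85542.
Since α = 2/3 < 1, p = c/n^{2/3} ≫ 1/n is above the triangle threshold p ~ 1/n. Asymptotically E[X] ~ (c³/6)·n^{3(1−α)} = (7³/6)·n^{1} → ∞; triangles are abundant w.h.p.

E[X] ≈ 9318.85542; in regime p = Θ(1/n^{2/3}) E[X] diverges (above the triangle threshold p ~ 1/n).


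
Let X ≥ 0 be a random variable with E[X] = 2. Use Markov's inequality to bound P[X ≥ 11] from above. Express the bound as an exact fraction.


μ = E[X] = 2, a = 11.
Markov: P[X ≥ 11] ≤ μ/a = (2)/11 = 2/11.
Numerically: ≈ 0.1818.
(Since a = 11 > μ = 2.0000, the bound 2/11 is < 1 and informative.)

P[X ≥ 11] ≤ 2/11 ≈ 0.1818.


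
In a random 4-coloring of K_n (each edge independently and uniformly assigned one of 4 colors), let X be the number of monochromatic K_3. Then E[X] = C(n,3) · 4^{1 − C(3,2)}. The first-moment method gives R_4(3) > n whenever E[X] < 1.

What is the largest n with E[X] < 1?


We need C(n, 3) · 4^{1 − 3} < 1, i.e. C(n, 3) < 4^{3 − 1} = 16.
Check values of n near the boundary:
  n = 3: C(3, 3) = 1; 1 < 16? YES
  n = 4: C(4, 3) = 4; 4 < 16? YES
  n = 5: C(5, 3) = 10; 10 < 16? YES
  n = 6: C(6, 3) = 20; 20 < 16? NO
  n = 7: C(7, 3) = 35; 35 < 16? NO
The largest n with C(n, 3) < 16 is n = 5 (where E[X] = 5/8 ≈ 0.6250). Hence R_4(3) > 5, i.e. R_4(3) ≥ 6.

Largest n = 5; hence R_4(3) > 5.


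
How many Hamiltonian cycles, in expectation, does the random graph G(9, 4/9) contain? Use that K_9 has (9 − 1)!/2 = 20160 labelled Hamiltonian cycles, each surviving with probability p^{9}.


K_9 has (9 − 1)!/2 = 20160 labelled Hamiltonian cycles.
For each such Hamiltonian cycle H, let X_H = 1 if all 9 edges of H are present in G. Then P[X_H = 1] = p^{9} = (4/9)^{9} = 262144/387420489.
Summing the indicators: E[X] = Σ_H E[X_H] = 20160 · p^{9} = 20160 · 262144/387420489 = 587202560/43046721.
Numerically: E[X] ≈ 13.641.

E[X] = 20160 · (4/9)^{9} = 587202560/43046721 ≈ 13.641.


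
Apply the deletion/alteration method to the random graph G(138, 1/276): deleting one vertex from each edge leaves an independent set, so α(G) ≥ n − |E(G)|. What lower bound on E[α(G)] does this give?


E[|E(G)|] = C(138, 2)·p = 9453 · (1/276) = 137/4.
E[α(G)] ≥ n − E[|E(G)|] = 138 − 137/4 = 415/4.
Numerically: ≈ 103.750.
(This is only a lower bound; the true E[α(G)] may be larger.)

E[α(G)] ≥ 415/4 ≈ 103.750.


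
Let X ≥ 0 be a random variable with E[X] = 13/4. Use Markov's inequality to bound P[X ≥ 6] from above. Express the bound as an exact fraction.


μ = E[X] = 13/4, a = 6.
Markov: P[X ≥ 6] ≤ μ/a = (13/4)/6 = 13/24.
Numerically: ≈ 0.54167.
(Since a = 6 > μ = 3.25000, the bound 13/24 is < 1 and informative.)

P[X ≥ 6] ≤ 13/24 ≈ 0.54167.


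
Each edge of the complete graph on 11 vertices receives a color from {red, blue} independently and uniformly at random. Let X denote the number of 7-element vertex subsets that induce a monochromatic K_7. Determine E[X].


Let X = Σ_S X_S over the C(11, 7) = 330 subsets S of size 7, where X_S = 1 if the K_7 on S is monochromatic.
For a fixed S, the K_7 on S has C(7, 2) = 21 edges. P[all 21 edges red] = (1/2)^21, and likewise for blue, so P[monochromatic] = 2·(1/2)^21 = 2^{1 − 21} = 1/1048576.
By linearity: E[X] = C(11, 7) · 2^{1 − 21} = 330 · 1/1048576 = 165/524288.
Numerically: E[X] ≈ 0.000315.

E[X] = C(11,7)·2^(1−C(7,2)) = 165/524288 ≈ 0.000315.


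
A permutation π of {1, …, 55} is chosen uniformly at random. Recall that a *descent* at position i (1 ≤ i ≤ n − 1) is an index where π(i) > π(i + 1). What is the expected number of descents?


Write X = Σ X_I over i = 1, …, 54, with X_I the indicator of one descent.
There are 54 indicators.
For each fixed i, the pair (π(i), π(i+1)) is a uniformly random ordered pair of distinct values from {1, …, 55}; by symmetry P[π(i) > π(i+1)] = 1/2.
By linearity: E[X] = 54 · (1/2) = (55 − 1) · (1/2) = 27 ≈ 27.000000.

E[X] = 27 = 27.000000.


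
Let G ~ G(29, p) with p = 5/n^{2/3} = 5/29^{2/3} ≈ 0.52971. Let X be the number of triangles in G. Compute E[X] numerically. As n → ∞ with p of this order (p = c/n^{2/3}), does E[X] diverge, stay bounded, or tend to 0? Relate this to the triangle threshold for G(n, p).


Number of potential triangles: C(29, 3) = 3654.
Each occurs with probability p³ ≈ (0.52971)³ ≈ 1.4863258e-01.
By linearity: E[X] = C(29, 3)·p³ ≈ 3654 · 1.4863258e-01 ≈ 543.10345.
Since α = 2/3 < 1, p = c/n^{2/3} ≫ 1/n is above the triangle threshold p ~ 1/n. Asymptotically E[X] ~ (c³/6)·n^{3(1−α)} = (5³/6)·n^{1} → ∞; triangles are abundant w.h.p.

E[X] ≈ 543.10345; in regime p = Θ(1/n^{2/3}) E[X] diverges (above the triangle threshold p ~ 1/n).


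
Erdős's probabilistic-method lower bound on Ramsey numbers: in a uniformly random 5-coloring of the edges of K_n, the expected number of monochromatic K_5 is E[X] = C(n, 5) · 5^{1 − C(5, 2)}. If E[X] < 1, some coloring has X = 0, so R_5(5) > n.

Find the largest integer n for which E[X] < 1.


We need C(n, 5) · 5^{1 − 10} < 1, i.e. C(n, 5) < 5^{10 − 1} = 1953125.
Check values of n near the boundary:
  n = 47: C(47, 5) = 1533939; 1533939 < 1953125? YES
  n = 48: C(48, 5) = 1712304; 1712304 < 1953125? YES
  n = 49: C(49, 5) = 1906884; 1906884 < 1953125? YES
  n = 50: C(50, 5) = 2118760; 2118760 < 1953125? NO
The largest n with C(n, 5) < 1953125 is n = 49 (where E[X] = 1906884/1953125 ≈ 0.97632). Hence R_5(5) > 49, i.e. R_5(5) ≥ 50.

Largest n = 49; hence R_5(5) > 49.


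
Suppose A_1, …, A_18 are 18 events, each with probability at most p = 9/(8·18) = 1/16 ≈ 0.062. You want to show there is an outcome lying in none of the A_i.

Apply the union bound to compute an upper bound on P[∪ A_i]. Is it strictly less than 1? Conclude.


Union bound: P[∪_{i=1}^{18} A_i] ≤ Σ_i P[A_i] ≤ 18·p = 18·(1/16) = 9/8.
Numerically: 9/8 ≈ 1.125.
Is 9/8 < 1? NO.
Since the bound 9/8 is ≥ 1, the union bound is uninformative here; it does NOT by itself certify existence.

18·p = 9/8 ≈ 1.125; existence NOT certified by the union bound.


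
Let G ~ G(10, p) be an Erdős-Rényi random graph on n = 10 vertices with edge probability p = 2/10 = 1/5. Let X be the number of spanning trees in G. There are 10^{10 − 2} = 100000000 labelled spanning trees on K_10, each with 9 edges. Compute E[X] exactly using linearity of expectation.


K_10 has 10^{10 − 2} = 100000000 labelled spanning trees.
For each such spanning tree H, let X_H = 1 if all 9 edges of H are present in G. Then P[X_H = 1] = p^{9} = (1/5)^{9} = 1/1953125.
By linearity of expectation: E[X] = Σ_H E[X_H] = 100000000 · p^{9} = 100000000 · 1/1953125 = 256/5.
Numerically: E[X] ≈ 51.2.

E[X] = 100000000 · (1/5)^{9} = 256/5 ≈ 51.2.


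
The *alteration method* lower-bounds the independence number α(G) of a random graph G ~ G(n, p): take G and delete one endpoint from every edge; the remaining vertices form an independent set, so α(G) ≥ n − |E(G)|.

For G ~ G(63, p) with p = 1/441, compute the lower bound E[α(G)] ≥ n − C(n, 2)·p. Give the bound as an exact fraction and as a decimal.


E[|E(G)|] = C(63, 2)·p = 1953 · (1/441) = 31/7.
E[α(G)] ≥ n − E[|E(G)|] = 63 − 31/7 = 410/7.
Numerically: ≈ 58.571.
(This is only a lower bound; the true E[α(G)] may be larger.)

E[α(G)] ≥ 410/7 ≈ 58.571.


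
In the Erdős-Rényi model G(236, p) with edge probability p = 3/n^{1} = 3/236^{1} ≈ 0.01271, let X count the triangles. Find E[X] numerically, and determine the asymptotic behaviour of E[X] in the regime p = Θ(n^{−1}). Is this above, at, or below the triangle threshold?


Number of potential triangles: C(236, 3) = 2162940.
Each occurs with probability p³ ≈ (0.01271)³ ≈ 2.054129e-06.
By linearity: E[X] = C(236, 3)·p³ ≈ 2162940 · 2.054129e-06 ≈ 4.4430.
Here α = 1, so p = 3/n is exactly at the triangle threshold p ~ 1/n. Asymptotically E[X] → c³/6 = 3³/6 = 9/2 ≈ 4.5000, a bounded constant. In this regime the triangle count is asymptotically Poisson(c³/6).

E[X] ≈ 4.4430; in regime p = Θ(1/n^{1}) E[X] stays bounded (at the triangle threshold p ~ 1/n).


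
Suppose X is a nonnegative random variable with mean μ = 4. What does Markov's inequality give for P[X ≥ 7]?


μ = E[X] = 4, a = 7.
Markov: P[X ≥ 7] ≤ μ/a = (4)/7 = 4/7.
Numerically: ≈ 0.571429.
(Since a = 7 > μ = 4.000000, the bound 4/7 is < 1 and informative.)

P[X ≥ 7] ≤ 4/7 ≈ 0.571429.


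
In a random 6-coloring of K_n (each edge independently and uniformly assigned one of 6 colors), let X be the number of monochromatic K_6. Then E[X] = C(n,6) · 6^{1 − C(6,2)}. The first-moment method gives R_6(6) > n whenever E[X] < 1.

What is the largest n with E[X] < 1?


We need C(n, 6) · 6^{1 − 15} < 1, i.e. C(n, 6) < 6^{15 − 1} = 78364164096.
Check values of n near the boundary:
  n = 196: C(196, 6) = 72887293024; 72887293024 < 78364164096? YES
  n = 197: C(197, 6) = 75176946208; 75176946208 < 78364164096? YES
  n = 198: C(198, 6) = 77526225777; 77526225777 < 78364164096? YES
  n = 199: C(199, 6) = 79936367511; 79936367511 < 78364164096? NO
The largest n with C(n, 6) < 78364164096 is n = 198 (where E[X] = 25842075259/26121388032 ≈ 0.9893071). Hence R_6(6) > 198, i.e. R_6(6) ≥ 199.

Largest n = 198; hence R_6(6) > 198.


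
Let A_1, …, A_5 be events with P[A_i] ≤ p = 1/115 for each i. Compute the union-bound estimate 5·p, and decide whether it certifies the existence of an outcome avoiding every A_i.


Union bound: P[∪_{i=1}^{5} A_i] ≤ Σ_i P[A_i] ≤ 5·p = 5·(1/115) = 1/23.
Numerically: 1/23 ≈ 0.043.
Is 1/23 < 1? YES.
Since P[∪ A_i] ≤ 1/23 < 1, the complement has P[∩ A_i^c] ≥ 1 − 1/23 = 22/23 > 0, so some outcome avoids every A_i.

5·p = 1/23 ≈ 0.043; existence CERTIFIED by the union bound.


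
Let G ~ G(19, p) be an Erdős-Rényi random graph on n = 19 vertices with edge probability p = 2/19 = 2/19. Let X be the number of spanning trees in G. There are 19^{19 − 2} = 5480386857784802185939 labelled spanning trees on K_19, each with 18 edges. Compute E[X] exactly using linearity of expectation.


K_19 has 19^{19 − 2} = 5480386857784802185939 labelled spanning trees.
For each such spanning tree H, let X_H = 1 if all 18 edges of H are present in G. Then P[X_H = 1] = p^{18} = (2/19)^{18} = 262144/104127350297911241532841.
By linearity of expectation: E[X] = Σ_H E[X_H] = 5480386857784802185939 · p^{18} = 5480386857784802185939 · 262144/104127350297911241532841 = 262144/19.
Numerically: E[X] ≈ 1.38e+04.

E[X] = 5480386857784802185939 · (2/19)^{18} = 262144/19 ≈ 1.38e+04.


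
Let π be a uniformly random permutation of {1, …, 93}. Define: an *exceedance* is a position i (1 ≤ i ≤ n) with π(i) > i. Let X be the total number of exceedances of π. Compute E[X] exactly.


Write X = Σ_{i=1}^{93} X_i, where X_i = 1_{π(i) > i}.
For each fixed i, π(i) is uniform over {1, …, 93} (marginal of a uniform permutation), so P[π(i) > i] = (n − i)/n. Summing: Σ_{i=1}^{93} (n − i)/n = (0 + 1 + … + 92)/93 = 93(93 − 1)/(2·93) = (93 − 1)/2.
Hence E[X] = Σ_{i=1}^{93} (93 − i)/93 = 46 ≈ 46.00000.

E[X] = 46 = 46.00000.
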